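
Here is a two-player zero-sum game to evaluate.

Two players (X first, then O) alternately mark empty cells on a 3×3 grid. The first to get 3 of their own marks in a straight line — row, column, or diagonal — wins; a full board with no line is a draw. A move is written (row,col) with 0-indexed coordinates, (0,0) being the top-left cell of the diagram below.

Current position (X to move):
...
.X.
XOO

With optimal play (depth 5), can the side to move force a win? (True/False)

ply 1, X at .../.X./XOO | (0,0)=+1→X../.X./XOO*; (0,1)=+0→.X./.X./XOO; (0,2)=+1→..X/.X./XOO; (1,0)=+1→.../XX./XOO; (1,2)=+1→.../.XX/XOO
ply 2, O at X../.X./XOO | (0,1)=-1→XO./.X./XOO*; (0,2)=-1→X.O/.X./XOO; (1,0)=-1→X../OX./XOO; (1,2)=-1→X../.XO/XOO
ply 3, X at XO./.X./XOO | (0,2)=+1→XOX/.X./XOO*; (1,0)=+1→XO./XX./XOO; (1,2)=+1→XO./.XX/XOO
ply 4: XOX/.X./XOO is terminal -1 (O); from .../.X./XOO depth 5

X winning at [.../.X./XOO]: True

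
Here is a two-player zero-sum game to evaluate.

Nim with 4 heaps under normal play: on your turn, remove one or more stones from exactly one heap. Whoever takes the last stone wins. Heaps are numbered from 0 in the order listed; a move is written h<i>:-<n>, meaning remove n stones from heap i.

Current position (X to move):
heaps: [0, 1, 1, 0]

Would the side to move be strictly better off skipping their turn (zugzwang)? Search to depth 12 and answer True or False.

p1 X@[(0,1,1,0)]: h1:-1[(0,0,1,0)]-1* h2:-1[(0,1,0,0)]-1
p2 O@[(0,0,1,0)]: h2:-1[(0,0,0,0)]+1*
p3 X@[(0,0,0,0)] terminal -1; root [(0,1,1,0)] d12
if X skipped the turn, O would face:
~ p1 O@[(0,1,1,0)]: h1:-1[(0,0,1,0)]-1* h2:-1[(0,1,0,0)]-1
~ p2 X@[(0,0,1,0)]: h2:-1[(0,0,0,0)]+1*
~ p3 O@[(0,0,0,0)] terminal -1; root [(0,1,1,0)] d12
compare (X): move=-1 vs pass=+1

zugzwang((0,1,1,0), X) = True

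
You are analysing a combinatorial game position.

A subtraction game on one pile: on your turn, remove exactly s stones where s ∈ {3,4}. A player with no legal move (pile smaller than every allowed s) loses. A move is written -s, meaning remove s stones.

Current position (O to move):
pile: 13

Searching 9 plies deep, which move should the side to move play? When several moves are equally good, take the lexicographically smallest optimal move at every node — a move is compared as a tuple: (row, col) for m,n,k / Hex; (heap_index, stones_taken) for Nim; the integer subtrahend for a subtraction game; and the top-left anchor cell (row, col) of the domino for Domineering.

O's best at [13]: -4

p1 O@[13]: -3[10]-1 -4[9]+1*
p2 X@[9]: -3[6]-1* -4[5]-1
p3 O@[6]: -3[3]-1 -4[2]+1*
p4 X@[2] terminal -1; root [13] d9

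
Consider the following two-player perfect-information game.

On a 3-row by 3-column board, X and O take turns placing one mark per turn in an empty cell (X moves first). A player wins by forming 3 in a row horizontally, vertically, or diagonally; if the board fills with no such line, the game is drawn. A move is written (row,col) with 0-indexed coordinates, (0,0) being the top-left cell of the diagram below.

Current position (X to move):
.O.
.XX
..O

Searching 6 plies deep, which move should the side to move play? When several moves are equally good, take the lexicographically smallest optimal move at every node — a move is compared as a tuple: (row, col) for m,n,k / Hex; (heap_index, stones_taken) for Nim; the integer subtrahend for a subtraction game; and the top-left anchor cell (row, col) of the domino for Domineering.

[.O./.XX/..O] X move#1: (0,0):+0/XO./.XX/..O, (0,2):+1/.OX/.XX/..O*, (1,0):+1/.O./XXX/..O, (2,0):+1/.O./.XX/X.O, (2,1):+0/.O./.XX/.XO
[.OX/.XX/..O] O move#2: (0,0):-1/OOX/.XX/..O*, (1,0):-1/.OX/OXX/..O, (2,0):-1/.OX/.XX/O.O, (2,1):-1/.OX/.XX/.OO
[OOX/.XX/..O] X move#3: (1,0):+1/OOX/XXX/..O*, (2,0):+1/OOX/.XX/X.O, (2,1):+1/OOX/.XX/.XO
[OOX/XXX/..O] end (terminal -1, O#4); searched .O./.XX/..O to 6

X's best at [.O./.XX/..O]: (0,2)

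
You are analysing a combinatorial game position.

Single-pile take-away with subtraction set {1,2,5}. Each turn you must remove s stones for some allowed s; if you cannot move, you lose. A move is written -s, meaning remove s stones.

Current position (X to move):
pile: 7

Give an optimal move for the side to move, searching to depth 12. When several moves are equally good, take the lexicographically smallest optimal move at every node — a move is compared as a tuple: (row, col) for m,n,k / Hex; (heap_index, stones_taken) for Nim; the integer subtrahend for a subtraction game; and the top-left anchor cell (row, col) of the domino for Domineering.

[7] X move#1: -1:+1/6*, -2:-1/5, -5:-1/2
[6] O move#2: -1:-1/5*, -2:-1/4, -5:-1/1
[5] X move#3: -1:-1/4, -2:+1/3*, -5:+1/0
[3] O move#4: -1:-1/2*, -2:-1/1
[2] X move#5: -1:-1/1, -2:+1/0*
[0] end (terminal -1, O#6); searched 7 to 12

X's best at [7]: -1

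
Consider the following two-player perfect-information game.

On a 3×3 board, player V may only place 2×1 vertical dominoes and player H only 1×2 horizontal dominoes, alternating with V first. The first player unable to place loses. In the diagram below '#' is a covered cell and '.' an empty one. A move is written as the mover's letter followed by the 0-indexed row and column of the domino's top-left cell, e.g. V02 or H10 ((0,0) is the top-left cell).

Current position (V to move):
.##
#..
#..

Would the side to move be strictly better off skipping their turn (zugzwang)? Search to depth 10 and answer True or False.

[.##/#../#..] V move#1: V11:+1/.##/##./##.*, V12:+1/.##/#.#/#.#
[.##/##./##.] end (terminal -1, H#2); searched .##/#../#.. to 10
suppose V passes — search the same position with H to move:
pass> [.##/#../#..] H move#1: H11:+1/.##/###/#..*, H21:+1/.##/#../###
pass> [.##/###/#..] end (terminal -1, V#2); searched .##/#../#.. to 10
for V: play +1, pass -1

zugzwang(.##/#../#.., V) = False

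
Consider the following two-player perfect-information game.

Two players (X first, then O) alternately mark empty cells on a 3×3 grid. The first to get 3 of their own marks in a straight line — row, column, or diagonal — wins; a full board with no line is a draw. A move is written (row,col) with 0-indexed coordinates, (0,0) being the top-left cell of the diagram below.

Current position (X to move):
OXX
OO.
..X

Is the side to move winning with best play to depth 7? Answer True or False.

[OXX/OO./..X] X move#1: (1,2):+1/OXX/OOX/..X*, (2,0):-1/OXX/OO./X.X, (2,1):-1/OXX/OO./.XX
[OXX/OOX/..X] end (terminal -1, O#2); searched OXX/OO./..X to 7

X winning at [OXX/OO./..X]: True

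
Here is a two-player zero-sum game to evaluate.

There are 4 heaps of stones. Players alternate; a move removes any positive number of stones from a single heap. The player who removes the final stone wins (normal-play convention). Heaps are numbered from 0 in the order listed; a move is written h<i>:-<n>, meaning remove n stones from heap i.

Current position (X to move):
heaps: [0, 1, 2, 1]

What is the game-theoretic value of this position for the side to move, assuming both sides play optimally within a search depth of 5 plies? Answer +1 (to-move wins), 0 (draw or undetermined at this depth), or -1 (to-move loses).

value((0,1,2,1), X) = +1

ply 1, X at (0,1,2,1) | h1:-1=-1→(0,0,2,1); h2:-1=-1→(0,1,1,1); h2:-2=+1→(0,1,0,1)*; h3:-1=-1→(0,1,2,0)
ply 2, O at (0,1,0,1) | h1:-1=-1→(0,0,0,1)*; h3:-1=-1→(0,1,0,0)
ply 3, X at (0,0,0,1) | h3:-1=+1→(0,0,0,0)*
ply 4: (0,0,0,0) is terminal -1 (O); from (0,1,2,1) depth 5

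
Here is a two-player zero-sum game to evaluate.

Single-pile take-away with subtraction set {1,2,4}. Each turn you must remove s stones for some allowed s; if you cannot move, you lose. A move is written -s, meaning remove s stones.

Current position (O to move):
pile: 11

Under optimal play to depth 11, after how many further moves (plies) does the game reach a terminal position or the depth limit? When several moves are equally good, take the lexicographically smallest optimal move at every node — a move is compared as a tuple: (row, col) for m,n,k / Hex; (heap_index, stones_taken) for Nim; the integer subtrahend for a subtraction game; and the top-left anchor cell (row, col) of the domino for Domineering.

PV length from [11]: 7 plies

ply 1, O at 11 | -1=-1→10; -2=+1→9*; -4=-1→7
ply 2, X at 9 | -1=-1→8*; -2=-1→7; -4=-1→5
ply 3, O at 8 | -1=-1→7; -2=+1→6*; -4=-1→4
ply 4, X at 6 | -1=-1→5*; -2=-1→4; -4=-1→2
ply 5, O at 5 | -1=-1→4; -2=+1→3*; -4=-1→1
ply 6, X at 3 | -1=-1→2*; -2=-1→1
ply 7, O at 2 | -1=-1→1; -2=+1→0*
ply 8: 0 is terminal -1 (X); from 11 depth 11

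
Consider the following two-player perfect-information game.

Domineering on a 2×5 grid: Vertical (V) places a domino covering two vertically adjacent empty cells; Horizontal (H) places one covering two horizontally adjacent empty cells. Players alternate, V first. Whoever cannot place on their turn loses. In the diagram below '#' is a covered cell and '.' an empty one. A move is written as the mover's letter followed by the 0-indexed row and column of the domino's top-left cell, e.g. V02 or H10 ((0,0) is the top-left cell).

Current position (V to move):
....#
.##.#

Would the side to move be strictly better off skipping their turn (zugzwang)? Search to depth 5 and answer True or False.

zugzwang(....#/.##.#, V) = True

[....#/.##.#] V move#1: V00:-1/#...#/###.#*, V03:-1/...##/.####
[#...#/###.#] H move#2: H01:-1/###.#/###.#, H02:+1/#.###/###.#*
[#.###/###.#] end (terminal -1, V#3); searched ....#/.##.# to 5
if V skipped the turn, H would face:
~ [....#/.##.#] H move#1: H00:-1/##..#/.##.#*, H01:-1/.##.#/.##.#, H02:-1/..###/.##.#
~ [##..#/.##.#] V move#2: V03:+1/##.##/.####*
~ [##.##/.####] end (terminal -1, H#3); searched ....#/.##.# to 5
compare (V): move=-1 vs pass=+1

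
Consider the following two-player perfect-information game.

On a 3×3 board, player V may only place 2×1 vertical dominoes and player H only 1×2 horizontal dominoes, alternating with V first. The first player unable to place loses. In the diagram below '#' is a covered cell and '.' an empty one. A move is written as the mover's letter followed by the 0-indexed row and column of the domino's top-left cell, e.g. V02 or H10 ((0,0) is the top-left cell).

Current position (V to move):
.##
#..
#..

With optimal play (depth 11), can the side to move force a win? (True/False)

p1 V@[.##/#../#..]: V11[.##/##./##.]+1* V12[.##/#.#/#.#]+1
p2 H@[.##/##./##.] terminal -1; root [.##/#../#..] d11

V winning at [.##/#../#..]: True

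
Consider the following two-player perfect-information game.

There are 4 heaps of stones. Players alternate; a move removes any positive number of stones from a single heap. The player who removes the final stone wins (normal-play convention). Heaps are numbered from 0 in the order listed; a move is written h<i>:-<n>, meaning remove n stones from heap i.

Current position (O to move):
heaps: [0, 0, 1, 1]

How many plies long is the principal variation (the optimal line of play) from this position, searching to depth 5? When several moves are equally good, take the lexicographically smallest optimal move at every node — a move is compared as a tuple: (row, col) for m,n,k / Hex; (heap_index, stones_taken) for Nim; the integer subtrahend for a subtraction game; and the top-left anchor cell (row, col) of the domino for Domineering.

ply 1, O at (0,0,1,1) | h2:-1=-1→(0,0,0,1)*; h3:-1=-1→(0,0,1,0)
ply 2, X at (0,0,0,1) | h3:-1=+1→(0,0,0,0)*
ply 3: (0,0,0,0) is terminal -1 (O); from (0,0,1,1) depth 5

PV length from [(0,0,1,1)]: 2 plies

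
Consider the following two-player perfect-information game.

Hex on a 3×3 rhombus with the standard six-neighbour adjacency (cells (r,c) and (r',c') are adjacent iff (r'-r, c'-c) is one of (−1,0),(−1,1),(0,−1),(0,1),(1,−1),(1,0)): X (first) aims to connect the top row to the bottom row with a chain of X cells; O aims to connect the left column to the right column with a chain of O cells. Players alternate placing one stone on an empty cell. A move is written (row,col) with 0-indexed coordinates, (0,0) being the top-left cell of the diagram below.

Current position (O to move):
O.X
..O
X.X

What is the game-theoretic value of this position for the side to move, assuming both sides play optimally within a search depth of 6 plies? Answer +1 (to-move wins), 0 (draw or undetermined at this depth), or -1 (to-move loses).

value(O.X/..O/X.X, O) = +1

[O.X/..O/X.X] O move#1: (0,1):-1/OOX/..O/X.X, (1,0):-1/O.X/O.O/X.X, (1,1):+1/O.X/.OO/X.X*, (2,1):-1/O.X/..O/XOX
[O.X/.OO/X.X] X move#2: (0,1):-1/OXX/.OO/X.X*, (1,0):-1/O.X/XOO/X.X, (2,1):-1/O.X/.OO/XXX
[OXX/.OO/X.X] O move#3: (1,0):+1/OXX/OOO/X.X*, (2,1):-1/OXX/.OO/XOX
[OXX/OOO/X.X] end (terminal -1, X#4); searched O.X/..O/X.X to 6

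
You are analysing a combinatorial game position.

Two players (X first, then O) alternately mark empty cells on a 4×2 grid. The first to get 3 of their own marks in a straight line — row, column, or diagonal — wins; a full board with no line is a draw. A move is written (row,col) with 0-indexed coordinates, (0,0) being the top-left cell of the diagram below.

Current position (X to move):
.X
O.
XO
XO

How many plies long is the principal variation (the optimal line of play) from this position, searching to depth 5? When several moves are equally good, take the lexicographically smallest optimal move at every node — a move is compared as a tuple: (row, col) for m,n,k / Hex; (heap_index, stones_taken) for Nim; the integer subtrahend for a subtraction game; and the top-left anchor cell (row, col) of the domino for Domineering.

[.X/O./XO/XO] X move#1: (0,0):-1/XX/O./XO/XO, (1,1):+0/.X/OX/XO/XO*
[.X/OX/XO/XO] O move#2: (0,0):+0/OX/OX/XO/XO*
[OX/OX/XO/XO] end (terminal +0, X#3); searched .X/O./XO/XO to 5

PV length from [.X/O./XO/XO]: 2 plies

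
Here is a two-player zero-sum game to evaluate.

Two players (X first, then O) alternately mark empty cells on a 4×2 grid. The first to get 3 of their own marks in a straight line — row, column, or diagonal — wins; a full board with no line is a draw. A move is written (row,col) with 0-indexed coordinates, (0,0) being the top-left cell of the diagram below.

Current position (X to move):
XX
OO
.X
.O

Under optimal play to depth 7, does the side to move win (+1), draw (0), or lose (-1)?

value(XX/OO/.X/.O, X) = 0

[XX/OO/.X/.O] X move#1: (2,0):+0/XX/OO/XX/.O*, (3,0):+0/XX/OO/.X/XO
[XX/OO/XX/.O] O move#2: (3,0):+0/XX/OO/XX/OO*
[XX/OO/XX/OO] end (terminal +0, X#3); searched XX/OO/.X/.O to 7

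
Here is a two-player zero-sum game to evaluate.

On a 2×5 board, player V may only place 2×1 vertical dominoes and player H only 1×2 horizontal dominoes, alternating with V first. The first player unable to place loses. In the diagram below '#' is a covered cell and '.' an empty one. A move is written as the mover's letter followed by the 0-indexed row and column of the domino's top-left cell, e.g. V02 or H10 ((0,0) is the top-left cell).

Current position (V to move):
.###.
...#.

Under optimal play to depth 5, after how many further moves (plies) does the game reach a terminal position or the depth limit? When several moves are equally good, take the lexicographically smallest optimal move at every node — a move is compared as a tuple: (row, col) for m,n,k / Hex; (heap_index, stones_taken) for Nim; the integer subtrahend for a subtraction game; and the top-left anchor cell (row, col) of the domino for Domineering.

ply 1, V at .###./...#. | V00=+1→####./#..#.*; V04=-1→.####/...##
ply 2, H at ####./#..#. | H11=-1→####./####.*
ply 3, V at ####./####. | V04=+1→#####/#####*
ply 4: #####/##### is terminal -1 (H); from .###./...#. depth 5

PV length from [.###./...#.]: 3 plies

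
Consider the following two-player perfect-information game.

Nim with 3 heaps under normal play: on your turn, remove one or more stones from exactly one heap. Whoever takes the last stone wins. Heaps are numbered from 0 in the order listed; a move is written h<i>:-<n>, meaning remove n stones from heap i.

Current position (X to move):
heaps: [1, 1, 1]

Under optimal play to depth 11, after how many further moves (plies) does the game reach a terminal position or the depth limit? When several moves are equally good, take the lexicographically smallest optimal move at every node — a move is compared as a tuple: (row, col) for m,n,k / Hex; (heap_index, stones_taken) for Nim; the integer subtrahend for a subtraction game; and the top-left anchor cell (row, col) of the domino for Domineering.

p1 X@[(1,1,1)]: h0:-1[(0,1,1)]+1* h1:-1[(1,0,1)]+1 h2:-1[(1,1,0)]+1
p2 O@[(0,1,1)]: h1:-1[(0,0,1)]-1* h2:-1[(0,1,0)]-1
p3 X@[(0,0,1)]: h2:-1[(0,0,0)]+1*
p4 O@[(0,0,0)] terminal -1; root [(1,1,1)] d11

PV length from [(1,1,1)]: 3 plies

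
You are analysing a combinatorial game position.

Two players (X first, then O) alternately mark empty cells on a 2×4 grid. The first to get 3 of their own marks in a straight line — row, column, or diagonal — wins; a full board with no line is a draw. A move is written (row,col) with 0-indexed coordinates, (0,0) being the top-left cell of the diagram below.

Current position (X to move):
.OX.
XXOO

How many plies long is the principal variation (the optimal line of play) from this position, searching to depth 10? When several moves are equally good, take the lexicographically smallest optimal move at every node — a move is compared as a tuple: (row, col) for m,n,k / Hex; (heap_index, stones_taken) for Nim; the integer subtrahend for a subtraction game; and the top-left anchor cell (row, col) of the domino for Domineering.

p1 X@[.OX./XXOO]: (0,0)[XOX./XXOO]+0* (0,3)[.OXX/XXOO]+0
p2 O@[XOX./XXOO]: (0,3)[XOXO/XXOO]+0*
p3 X@[XOXO/XXOO] terminal +0; root [.OX./XXOO] d10

PV length from [.OX./XXOO]: 2 plies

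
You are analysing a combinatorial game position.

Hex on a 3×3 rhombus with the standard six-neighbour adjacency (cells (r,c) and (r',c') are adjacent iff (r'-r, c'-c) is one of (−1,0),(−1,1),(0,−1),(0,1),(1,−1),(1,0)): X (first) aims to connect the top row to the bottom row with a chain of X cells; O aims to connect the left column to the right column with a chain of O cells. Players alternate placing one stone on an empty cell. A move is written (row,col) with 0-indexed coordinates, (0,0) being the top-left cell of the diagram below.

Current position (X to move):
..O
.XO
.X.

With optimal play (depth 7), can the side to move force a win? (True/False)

X winning at [..O/.XO/.X.]: True

p1 X@[..O/.XO/.X.]: (0,0)[X.O/.XO/.X.]+1* (0,1)[.XO/.XO/.X.]+1 (1,0)[..O/XXO/.X.]+1 (2,0)[..O/.XO/XX.]-1 (2,2)[..O/.XO/.XX]-1
p2 O@[X.O/.XO/.X.]: (0,1)[XOO/.XO/.X.]-1* (1,0)[X.O/OXO/.X.]-1 (2,0)[X.O/.XO/OX.]-1 (2,2)[X.O/.XO/.XO]-1
p3 X@[XOO/.XO/.X.]: (1,0)[XOO/XXO/.X.]+1* (2,0)[XOO/.XO/XX.]-1 (2,2)[XOO/.XO/.XX]-1
p4 O@[XOO/XXO/.X.] terminal -1; root [..O/.XO/.X.] d7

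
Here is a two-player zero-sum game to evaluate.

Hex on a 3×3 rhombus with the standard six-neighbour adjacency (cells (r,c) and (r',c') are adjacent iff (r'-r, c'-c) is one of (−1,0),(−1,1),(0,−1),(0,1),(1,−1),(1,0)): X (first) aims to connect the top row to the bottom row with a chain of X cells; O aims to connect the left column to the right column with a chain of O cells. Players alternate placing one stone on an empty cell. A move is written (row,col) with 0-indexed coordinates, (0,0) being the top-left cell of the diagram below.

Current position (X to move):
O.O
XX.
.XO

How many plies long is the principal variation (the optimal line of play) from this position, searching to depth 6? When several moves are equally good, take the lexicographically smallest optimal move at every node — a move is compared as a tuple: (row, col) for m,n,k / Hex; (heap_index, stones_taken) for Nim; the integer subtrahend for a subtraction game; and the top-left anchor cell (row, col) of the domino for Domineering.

[O.O/XX./.XO] X move#1: (0,1):+1/OXO/XX./.XO*, (1,2):-1/O.O/XXX/.XO, (2,0):-1/O.O/XX./XXO
[OXO/XX./.XO] end (terminal -1, O#2); searched O.O/XX./.XO to 6

PV length from [O.O/XX./.XO]: 1 ply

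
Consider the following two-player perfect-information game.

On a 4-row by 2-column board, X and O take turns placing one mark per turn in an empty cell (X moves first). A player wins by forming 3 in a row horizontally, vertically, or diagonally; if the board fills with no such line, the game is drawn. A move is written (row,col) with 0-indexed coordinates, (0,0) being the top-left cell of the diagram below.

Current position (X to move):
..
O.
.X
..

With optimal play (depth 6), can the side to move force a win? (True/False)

X winning at [../O./.X/..]: True

[../O./.X/..] X move#1: (0,0):+0/X./O./.X/.., (0,1):+0/.X/O./.X/.., (1,1):+1/../OX/.X/..*, (2,0):+0/../O./XX/.., (3,0):+0/../O./.X/X., (3,1):+0/../O./.X/.X
[../OX/.X/..] O move#2: (0,0):-1/O./OX/.X/..*, (0,1):-1/.O/OX/.X/.., (2,0):-1/../OX/OX/.., (3,0):-1/../OX/.X/O., (3,1):-1/../OX/.X/.O
[O./OX/.X/..] X move#3: (0,1):+1/OX/OX/.X/..*, (2,0):+1/O./OX/XX/.., (3,0):-1/O./OX/.X/X., (3,1):+1/O./OX/.X/.X
[OX/OX/.X/..] end (terminal -1, O#4); searched ../O./.X/.. to 6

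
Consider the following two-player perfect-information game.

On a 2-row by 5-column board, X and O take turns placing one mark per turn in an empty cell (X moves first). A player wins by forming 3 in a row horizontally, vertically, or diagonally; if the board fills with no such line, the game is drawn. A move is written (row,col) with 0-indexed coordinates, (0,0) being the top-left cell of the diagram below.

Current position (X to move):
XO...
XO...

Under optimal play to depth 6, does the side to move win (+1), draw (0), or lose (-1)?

ply 1, X at XO.../XO... | (0,2)=+0→XOX../XO...*; (0,3)=+0→XO.X./XO...; (0,4)=+0→XO..X/XO...; (1,2)=+0→XO.../XOX..; (1,3)=+0→XO.../XO.X.; (1,4)=+0→XO.../XO..X
ply 2, O at XOX../XO... | (0,3)=+0→XOXO./XO...*; (0,4)=+0→XOX.O/XO...; (1,2)=+0→XOX../XOO..; (1,3)=+0→XOX../XO.O.; (1,4)=+0→XOX../XO..O
ply 3, X at XOXO./XO... | (0,4)=+0→XOXOX/XO...*; (1,2)=+0→XOXO./XOX..; (1,3)=+0→XOXO./XO.X.; (1,4)=+0→XOXO./XO..X
ply 4, O at XOXOX/XO... | (1,2)=+0→XOXOX/XOO..*; (1,3)=+0→XOXOX/XO.O.; (1,4)=+0→XOXOX/XO..O
ply 5, X at XOXOX/XOO.. | (1,3)=+0→XOXOX/XOOX.*; (1,4)=-1→XOXOX/XOO.X
ply 6, O at XOXOX/XOOX. | (1,4)=+0→XOXOX/XOOXO*
ply 7: XOXOX/XOOXO is terminal +0 (X); from XO.../XO... depth 6

value(XO.../XO..., X) = 0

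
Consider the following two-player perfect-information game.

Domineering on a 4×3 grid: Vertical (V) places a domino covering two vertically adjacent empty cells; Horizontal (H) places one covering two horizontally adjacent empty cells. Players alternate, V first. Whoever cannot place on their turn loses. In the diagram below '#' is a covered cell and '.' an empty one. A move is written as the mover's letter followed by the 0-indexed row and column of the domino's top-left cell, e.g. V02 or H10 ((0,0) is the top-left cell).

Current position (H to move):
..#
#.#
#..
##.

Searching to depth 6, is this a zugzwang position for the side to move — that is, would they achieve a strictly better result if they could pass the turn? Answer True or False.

[..#/#.#/#../##.] H move#1: H00:-1/###/#.#/#../##.*, H21:-1/..#/#.#/###/##.
[###/#.#/#../##.] V move#2: V11:+1/###/###/##./##.*, V22:+1/###/#.#/#.#/###
[###/###/##./##.] end (terminal -1, H#3); searched ..#/#.#/#../##. to 6
pass branch (V moves first from the same position):
  | [..#/#.#/#../##.] V move#1: V01:-1/.##/###/#../##., V11:+1/..#/###/##./##.*, V22:+1/..#/#.#/#.#/###
  | [..#/###/##./##.] H move#2: H00:-1/###/###/##./##.*
  | [###/###/##./##.] V move#3: V22:+1/###/###/###/###*
  | [###/###/###/###] end (terminal -1, H#4); searched ..#/#.#/#../##. to 6
H moving scores -1; H passing scores -1

zugzwang(..#/#.#/#../##., H) = False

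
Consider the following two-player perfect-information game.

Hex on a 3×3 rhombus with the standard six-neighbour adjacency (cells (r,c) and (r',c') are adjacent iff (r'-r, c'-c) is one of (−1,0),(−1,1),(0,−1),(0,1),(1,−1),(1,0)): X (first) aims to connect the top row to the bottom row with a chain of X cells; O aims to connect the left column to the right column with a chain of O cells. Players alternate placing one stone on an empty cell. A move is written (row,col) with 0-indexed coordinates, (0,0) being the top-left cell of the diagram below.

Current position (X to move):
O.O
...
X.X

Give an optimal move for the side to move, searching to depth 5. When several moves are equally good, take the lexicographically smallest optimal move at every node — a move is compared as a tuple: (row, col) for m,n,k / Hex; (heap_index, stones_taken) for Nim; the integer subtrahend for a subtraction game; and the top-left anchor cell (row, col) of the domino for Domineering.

X's best at [O.O/.../X.X]: (0,1)

[O.O/.../X.X] X move#1: (0,1):+1/OXO/.../X.X*, (1,0):-1/O.O/X../X.X, (1,1):-1/O.O/.X./X.X, (1,2):-1/O.O/..X/X.X, (2,1):-1/O.O/.../XXX
[OXO/.../X.X] O move#2: (1,0):-1/OXO/O../X.X*, (1,1):-1/OXO/.O./X.X, (1,2):-1/OXO/..O/X.X, (2,1):-1/OXO/.../XOX
[OXO/O../X.X] X move#3: (1,1):+1/OXO/OX./X.X*, (1,2):-1/OXO/O.X/X.X, (2,1):-1/OXO/O../XXX
[OXO/OX./X.X] end (terminal -1, O#4); searched O.O/.../X.X to 5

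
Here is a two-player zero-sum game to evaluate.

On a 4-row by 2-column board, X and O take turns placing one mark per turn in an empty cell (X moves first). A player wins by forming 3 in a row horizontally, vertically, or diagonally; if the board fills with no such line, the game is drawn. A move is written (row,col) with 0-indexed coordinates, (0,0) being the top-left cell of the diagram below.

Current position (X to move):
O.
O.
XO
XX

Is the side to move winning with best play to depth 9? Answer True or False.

ply 1, X at O./O./XO/XX | (0,1)=+0→OX/O./XO/XX*; (1,1)=+0→O./OX/XO/XX
ply 2, O at OX/O./XO/XX | (1,1)=+0→OX/OO/XO/XX*
ply 3: OX/OO/XO/XX is terminal +0 (X); from O./O./XO/XX depth 9

X winning at [O./O./XO/XX]: False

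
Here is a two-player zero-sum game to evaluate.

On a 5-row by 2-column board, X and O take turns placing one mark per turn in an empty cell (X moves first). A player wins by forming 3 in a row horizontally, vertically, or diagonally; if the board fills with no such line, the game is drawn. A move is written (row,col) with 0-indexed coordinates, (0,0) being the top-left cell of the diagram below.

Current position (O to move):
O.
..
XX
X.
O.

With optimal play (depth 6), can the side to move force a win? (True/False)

[O./../XX/X./O.] O move#1: (0,1):-1/OO/../XX/X./O.*, (1,0):-1/O./O./XX/X./O., (1,1):-1/O./.O/XX/X./O., (3,1):-1/O./../XX/XO/O., (4,1):-1/O./../XX/X./OO
[OO/../XX/X./O.] X move#2: (1,0):+1/OO/X./XX/X./O.*, (1,1):+1/OO/.X/XX/X./O., (3,1):+1/OO/../XX/XX/O., (4,1):+1/OO/../XX/X./OX
[OO/X./XX/X./O.] end (terminal -1, O#3); searched O./../XX/X./O. to 6

O winning at [O./../XX/X./O.]: False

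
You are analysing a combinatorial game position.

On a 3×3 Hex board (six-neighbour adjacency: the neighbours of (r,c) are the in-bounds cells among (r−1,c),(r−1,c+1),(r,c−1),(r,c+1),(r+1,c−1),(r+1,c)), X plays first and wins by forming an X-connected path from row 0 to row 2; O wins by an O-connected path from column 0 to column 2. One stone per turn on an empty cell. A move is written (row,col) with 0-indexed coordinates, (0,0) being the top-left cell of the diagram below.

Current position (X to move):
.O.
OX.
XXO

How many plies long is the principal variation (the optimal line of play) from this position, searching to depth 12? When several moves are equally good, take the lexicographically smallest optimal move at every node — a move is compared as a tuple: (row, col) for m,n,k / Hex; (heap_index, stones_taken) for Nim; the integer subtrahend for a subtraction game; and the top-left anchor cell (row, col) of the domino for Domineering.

p1 X@[.O./OX./XXO]: (0,0)[XO./OX./XXO]-1 (0,2)[.OX/OX./XXO]+1* (1,2)[.O./OXX/XXO]-1
p2 O@[.OX/OX./XXO] terminal -1; root [.O./OX./XXO] d12

PV length from [.O./OX./XXO]: 1 ply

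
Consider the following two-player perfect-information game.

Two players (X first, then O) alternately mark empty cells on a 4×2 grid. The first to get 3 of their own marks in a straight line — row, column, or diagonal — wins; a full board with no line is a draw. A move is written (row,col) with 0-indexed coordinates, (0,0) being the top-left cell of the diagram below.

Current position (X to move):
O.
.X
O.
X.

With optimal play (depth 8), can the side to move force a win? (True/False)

[O./.X/O./X.] X move#1: (0,1):-1/OX/.X/O./X., (1,0):+0/O./XX/O./X.*, (2,1):-1/O./.X/OX/X., (3,1):-1/O./.X/O./XX
[O./XX/O./X.] O move#2: (0,1):+0/OO/XX/O./X.*, (2,1):+0/O./XX/OO/X., (3,1):+0/O./XX/O./XO
[OO/XX/O./X.] X move#3: (2,1):+0/OO/XX/OX/X.*, (3,1):+0/OO/XX/O./XX
[OO/XX/OX/X.] O move#4: (3,1):+0/OO/XX/OX/XO*
[OO/XX/OX/XO] end (terminal +0, X#5); searched O./.X/O./X. to 8

X winning at [O./.X/O./X.]: False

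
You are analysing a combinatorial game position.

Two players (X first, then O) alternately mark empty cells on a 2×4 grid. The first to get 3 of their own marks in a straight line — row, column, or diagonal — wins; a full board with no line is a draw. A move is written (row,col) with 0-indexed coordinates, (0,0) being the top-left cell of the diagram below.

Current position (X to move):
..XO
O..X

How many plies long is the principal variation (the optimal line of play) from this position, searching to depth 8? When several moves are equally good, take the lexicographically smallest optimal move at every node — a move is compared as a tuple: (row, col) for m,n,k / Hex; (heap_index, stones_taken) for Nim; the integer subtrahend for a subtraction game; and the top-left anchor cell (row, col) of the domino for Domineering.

PV length from [..XO/O..X]: 4 plies

ply 1, X at ..XO/O..X | (0,0)=+0→X.XO/O..X*; (0,1)=+0→.XXO/O..X; (1,1)=+0→..XO/OX.X; (1,2)=+0→..XO/O.XX
ply 2, O at X.XO/O..X | (0,1)=+0→XOXO/O..X*; (1,1)=-1→X.XO/OO.X; (1,2)=-1→X.XO/O.OX
ply 3, X at XOXO/O..X | (1,1)=+0→XOXO/OX.X*; (1,2)=+0→XOXO/O.XX
ply 4, O at XOXO/OX.X | (1,2)=+0→XOXO/OXOX*
ply 5: XOXO/OXOX is terminal +0 (X); from ..XO/O..X depth 8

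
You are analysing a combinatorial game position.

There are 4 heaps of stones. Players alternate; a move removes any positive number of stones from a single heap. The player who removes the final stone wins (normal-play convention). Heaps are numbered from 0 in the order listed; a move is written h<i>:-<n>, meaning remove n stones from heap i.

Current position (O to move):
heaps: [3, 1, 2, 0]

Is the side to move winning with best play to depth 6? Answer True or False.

O winning at [(3,1,2,0)]: False

[(3,1,2,0)] O move#1: h0:-1:-1/(2,1,2,0)*, h0:-2:-1/(1,1,2,0), h0:-3:-1/(0,1,2,0), h1:-1:-1/(3,0,2,0), h2:-1:-1/(3,1,1,0), h2:-2:-1/(3,1,0,0)
[(2,1,2,0)] X move#2: h0:-1:-1/(1,1,2,0), h0:-2:-1/(0,1,2,0), h1:-1:+1/(2,0,2,0)*, h2:-1:-1/(2,1,1,0), h2:-2:-1/(2,1,0,0)
[(2,0,2,0)] O move#3: h0:-1:-1/(1,0,2,0)*, h0:-2:-1/(0,0,2,0), h2:-1:-1/(2,0,1,0), h2:-2:-1/(2,0,0,0)
[(1,0,2,0)] X move#4: h0:-1:-1/(0,0,2,0), h2:-1:+1/(1,0,1,0)*, h2:-2:-1/(1,0,0,0)
[(1,0,1,0)] O move#5: h0:-1:-1/(0,0,1,0)*, h2:-1:-1/(1,0,0,0)
[(0,0,1,0)] X move#6: h2:-1:+1/(0,0,0,0)*
[(0,0,0,0)] end (terminal -1, O#7); searched (3,1,2,0) to 6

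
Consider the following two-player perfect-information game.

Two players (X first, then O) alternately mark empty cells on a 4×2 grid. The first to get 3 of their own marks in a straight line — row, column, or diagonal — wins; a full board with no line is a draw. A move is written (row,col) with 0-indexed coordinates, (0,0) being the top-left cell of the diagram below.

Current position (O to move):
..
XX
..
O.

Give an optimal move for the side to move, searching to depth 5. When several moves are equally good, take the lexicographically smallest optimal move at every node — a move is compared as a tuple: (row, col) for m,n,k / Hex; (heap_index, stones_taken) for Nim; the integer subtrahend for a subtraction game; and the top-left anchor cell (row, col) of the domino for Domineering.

[../XX/../O.] O move#1: (0,0):-1/O./XX/../O., (0,1):+0/.O/XX/../O.*, (2,0):-1/../XX/O./O., (2,1):+0/../XX/.O/O., (3,1):+0/../XX/../OO
[.O/XX/../O.] X move#2: (0,0):+0/XO/XX/../O.*, (2,0):+0/.O/XX/X./O., (2,1):+0/.O/XX/.X/O., (3,1):+0/.O/XX/../OX
[XO/XX/../O.] O move#3: (2,0):+0/XO/XX/O./O.*, (2,1):-1/XO/XX/.O/O., (3,1):-1/XO/XX/../OO
[XO/XX/O./O.] X move#4: (2,1):+0/XO/XX/OX/O.*, (3,1):+0/XO/XX/O./OX
[XO/XX/OX/O.] O move#5: (3,1):+0/XO/XX/OX/OO*
[XO/XX/OX/OO] end (terminal +0, X#6); searched ../XX/../O. to 5

O's best at [../XX/../O.]: (0,1)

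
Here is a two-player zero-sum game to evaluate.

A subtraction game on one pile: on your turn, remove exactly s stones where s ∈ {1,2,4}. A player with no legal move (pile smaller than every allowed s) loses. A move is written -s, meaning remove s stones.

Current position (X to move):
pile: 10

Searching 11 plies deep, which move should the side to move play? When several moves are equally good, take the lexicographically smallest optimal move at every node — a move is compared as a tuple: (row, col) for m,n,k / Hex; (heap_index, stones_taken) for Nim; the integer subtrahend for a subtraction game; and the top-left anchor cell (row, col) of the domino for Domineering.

p1 X@[10]: -1[9]+1* -2[8]-1 -4[6]+1
p2 O@[9]: -1[8]-1* -2[7]-1 -4[5]-1
p3 X@[8]: -1[7]-1 -2[6]+1* -4[4]-1
p4 O@[6]: -1[5]-1* -2[4]-1 -4[2]-1
p5 X@[5]: -1[4]-1 -2[3]+1* -4[1]-1
p6 O@[3]: -1[2]-1* -2[1]-1
p7 X@[2]: -1[1]-1 -2[0]+1*
p8 O@[0] terminal -1; root [10] d11

X's best at [10]: -1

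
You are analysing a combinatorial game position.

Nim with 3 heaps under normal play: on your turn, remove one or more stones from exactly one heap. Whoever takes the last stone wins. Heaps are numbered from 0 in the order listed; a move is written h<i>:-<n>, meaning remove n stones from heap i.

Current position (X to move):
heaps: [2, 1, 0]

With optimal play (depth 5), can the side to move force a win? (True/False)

ply 1, X at (2,1,0) | h0:-1=+1→(1,1,0)*; h0:-2=-1→(0,1,0); h1:-1=-1→(2,0,0)
ply 2, O at (1,1,0) | h0:-1=-1→(0,1,0)*; h1:-1=-1→(1,0,0)
ply 3, X at (0,1,0) | h1:-1=+1→(0,0,0)*
ply 4: (0,0,0) is terminal -1 (O); from (2,1,0) depth 5

X winning at [(2,1,0)]: True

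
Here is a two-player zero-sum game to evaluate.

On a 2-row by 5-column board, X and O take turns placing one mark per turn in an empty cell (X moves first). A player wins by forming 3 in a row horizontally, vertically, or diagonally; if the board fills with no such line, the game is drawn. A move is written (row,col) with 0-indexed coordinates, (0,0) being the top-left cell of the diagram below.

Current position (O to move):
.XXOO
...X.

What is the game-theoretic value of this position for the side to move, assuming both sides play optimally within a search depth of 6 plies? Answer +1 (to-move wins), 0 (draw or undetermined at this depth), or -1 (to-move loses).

ply 1, O at .XXOO/...X. | (0,0)=-1→OXXOO/...X.*; (1,0)=-1→.XXOO/O..X.; (1,1)=-1→.XXOO/.O.X.; (1,2)=-1→.XXOO/..OX.; (1,4)=-1→.XXOO/...XO
ply 2, X at OXXOO/...X. | (1,0)=+0→OXXOO/X..X.; (1,1)=+0→OXXOO/.X.X.; (1,2)=+1→OXXOO/..XX.*; (1,4)=+0→OXXOO/...XX
ply 3, O at OXXOO/..XX. | (1,0)=-1→OXXOO/O.XX.*; (1,1)=-1→OXXOO/.OXX.; (1,4)=-1→OXXOO/..XXO
ply 4, X at OXXOO/O.XX. | (1,1)=+1→OXXOO/OXXX.*; (1,4)=+1→OXXOO/O.XXX
ply 5: OXXOO/OXXX. is terminal -1 (O); from .XXOO/...X. depth 6

value(.XXOO/...X., O) = -1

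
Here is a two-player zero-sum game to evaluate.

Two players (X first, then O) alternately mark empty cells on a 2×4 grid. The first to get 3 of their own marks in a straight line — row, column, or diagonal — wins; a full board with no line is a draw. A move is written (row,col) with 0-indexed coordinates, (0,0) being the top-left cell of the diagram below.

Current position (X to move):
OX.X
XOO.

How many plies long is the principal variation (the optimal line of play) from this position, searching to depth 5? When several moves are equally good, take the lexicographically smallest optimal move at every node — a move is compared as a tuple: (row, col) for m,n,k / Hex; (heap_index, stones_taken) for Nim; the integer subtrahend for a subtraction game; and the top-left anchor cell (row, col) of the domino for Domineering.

ply 1, X at OX.X/XOO. | (0,2)=+1→OXXX/XOO.*; (1,3)=+0→OX.X/XOOX
ply 2: OXXX/XOO. is terminal -1 (O); from OX.X/XOO. depth 5

PV length from [OX.X/XOO.]: 1 ply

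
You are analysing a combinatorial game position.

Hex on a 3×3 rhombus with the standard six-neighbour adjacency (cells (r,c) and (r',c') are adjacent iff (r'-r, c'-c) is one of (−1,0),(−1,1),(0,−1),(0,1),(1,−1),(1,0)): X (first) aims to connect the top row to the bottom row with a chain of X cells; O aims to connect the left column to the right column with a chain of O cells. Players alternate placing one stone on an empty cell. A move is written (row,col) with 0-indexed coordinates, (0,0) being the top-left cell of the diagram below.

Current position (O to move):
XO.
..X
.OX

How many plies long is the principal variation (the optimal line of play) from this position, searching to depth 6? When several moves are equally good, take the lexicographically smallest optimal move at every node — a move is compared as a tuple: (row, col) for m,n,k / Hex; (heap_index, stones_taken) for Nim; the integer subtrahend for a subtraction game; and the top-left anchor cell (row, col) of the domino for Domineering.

PV length from [XO./..X/.OX]: 4 plies

ply 1, O at XO./..X/.OX | (0,2)=-1→XOO/..X/.OX*; (1,0)=-1→XO./O.X/.OX; (1,1)=-1→XO./.OX/.OX; (2,0)=-1→XO./..X/OOX
ply 2, X at XOO/..X/.OX | (1,0)=+1→XOO/X.X/.OX*; (1,1)=-1→XOO/.XX/.OX; (2,0)=-1→XOO/..X/XOX
ply 3, O at XOO/X.X/.OX | (1,1)=-1→XOO/XOX/.OX*; (2,0)=-1→XOO/X.X/OOX
ply 4, X at XOO/XOX/.OX | (2,0)=+1→XOO/XOX/XOX*
ply 5: XOO/XOX/XOX is terminal -1 (O); from XO./..X/.OX depth 6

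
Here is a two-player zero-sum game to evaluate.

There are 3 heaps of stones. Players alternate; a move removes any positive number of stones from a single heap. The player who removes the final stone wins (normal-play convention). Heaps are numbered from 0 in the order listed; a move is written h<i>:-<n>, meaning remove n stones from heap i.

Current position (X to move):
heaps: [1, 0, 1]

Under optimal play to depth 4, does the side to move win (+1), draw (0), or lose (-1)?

value((1,0,1), X) = -1

p1 X@[(1,0,1)]: h0:-1[(0,0,1)]-1* h2:-1[(1,0,0)]-1
p2 O@[(0,0,1)]: h2:-1[(0,0,0)]+1*
p3 X@[(0,0,0)] terminal -1; root [(1,0,1)] d4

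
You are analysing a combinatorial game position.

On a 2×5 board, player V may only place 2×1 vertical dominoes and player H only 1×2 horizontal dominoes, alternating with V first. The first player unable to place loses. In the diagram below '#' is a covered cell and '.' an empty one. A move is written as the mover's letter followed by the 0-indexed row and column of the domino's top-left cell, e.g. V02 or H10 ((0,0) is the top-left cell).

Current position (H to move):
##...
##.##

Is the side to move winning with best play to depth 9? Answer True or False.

ply 1, H at ##.../##.## | H02=+1→####./##.##*; H03=-1→##.##/##.##
ply 2: ####./##.## is terminal -1 (V); from ##.../##.## depth 9

H winning at [##.../##.##]: True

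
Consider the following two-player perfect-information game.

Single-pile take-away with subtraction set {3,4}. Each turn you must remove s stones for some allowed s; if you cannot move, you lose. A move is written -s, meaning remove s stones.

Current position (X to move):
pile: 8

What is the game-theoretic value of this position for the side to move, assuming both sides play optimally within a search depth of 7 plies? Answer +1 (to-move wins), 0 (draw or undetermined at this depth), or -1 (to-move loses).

value(8, X) = -1

ply 1, X at 8 | -3=-1→5*; -4=-1→4
ply 2, O at 5 | -3=+1→2*; -4=+1→1
ply 3: 2 is terminal -1 (X); from 8 depth 7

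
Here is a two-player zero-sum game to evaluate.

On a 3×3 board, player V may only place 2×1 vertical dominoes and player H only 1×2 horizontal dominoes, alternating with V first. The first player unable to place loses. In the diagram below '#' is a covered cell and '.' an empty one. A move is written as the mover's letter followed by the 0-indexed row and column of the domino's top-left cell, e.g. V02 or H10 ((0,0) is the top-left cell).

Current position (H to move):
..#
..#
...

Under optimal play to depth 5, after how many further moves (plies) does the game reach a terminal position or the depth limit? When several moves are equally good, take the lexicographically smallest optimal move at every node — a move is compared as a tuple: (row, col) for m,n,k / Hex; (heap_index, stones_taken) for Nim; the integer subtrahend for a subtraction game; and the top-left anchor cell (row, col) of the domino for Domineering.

ply 1, H at ..#/..#/... | H00=-1→###/..#/...; H10=+1→..#/###/...*; H20=-1→..#/..#/##.; H21=-1→..#/..#/.##
ply 2: ..#/###/... is terminal -1 (V); from ..#/..#/... depth 5

PV length from [..#/..#/...]: 1 ply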